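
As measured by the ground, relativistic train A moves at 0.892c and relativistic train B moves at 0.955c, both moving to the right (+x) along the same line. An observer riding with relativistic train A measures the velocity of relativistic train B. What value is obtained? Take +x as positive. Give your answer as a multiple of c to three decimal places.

+0.425c

β_A = 0.892, β_B = 0.955.
Transform to A's frame with the inverse velocity-addition law: u' = (u − v)/(1 − uv/c²), taking u = β_B and v = β_A.
u' = (0.955 − 0.892) / (1 − (0.892)(0.955)) = 0.0630/0.1481 = 0.4253.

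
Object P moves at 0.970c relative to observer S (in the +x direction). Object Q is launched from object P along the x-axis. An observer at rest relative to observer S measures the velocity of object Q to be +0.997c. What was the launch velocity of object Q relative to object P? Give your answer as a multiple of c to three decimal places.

+0.820c

Invert the composition law: u' = (u − v)/(1 − uv/c²).
u' = (0.997 − 0.970) / (1 − (0.997)(0.970)) = 0.0270/0.0329 = 0.8204.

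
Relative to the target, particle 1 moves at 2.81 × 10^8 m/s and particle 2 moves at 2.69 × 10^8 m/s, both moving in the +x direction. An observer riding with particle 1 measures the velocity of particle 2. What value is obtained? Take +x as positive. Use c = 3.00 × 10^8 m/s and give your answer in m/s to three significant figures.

β_A = 0.937, β_B = 0.897 (dividing each by c = 3.00 × 10^8 m/s).
Transform to A's frame with the inverse velocity-addition law: u' = (u − v)/(1 − uv/c²), taking u = β_B and v = β_A.
u' = (0.897 − 0.937) / (1 − (0.937)(0.897)) = -0.0400/0.1601 = -0.2498.
u' = -0.2498 × 3.00 × 10^8 m/s.

-7.49 × 10^7 m/s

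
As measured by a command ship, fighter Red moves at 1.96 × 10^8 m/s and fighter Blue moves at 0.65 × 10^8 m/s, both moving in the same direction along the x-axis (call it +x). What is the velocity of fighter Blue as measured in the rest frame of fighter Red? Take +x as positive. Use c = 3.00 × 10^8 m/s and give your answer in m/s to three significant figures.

-1.53 × 10^8 m/s

β_A = 0.653, β_B = 0.217 (dividing each by c = 3.00 × 10^8 m/s).
Transform to A's frame with the inverse velocity-addition law: u' = (u − v)/(1 − uv/c²), taking u = β_B and v = β_A.
u' = (0.217 − 0.653) / (1 − (0.653)(0.217)) = -0.4367/0.8584 = -0.5087.
u' = -0.5087 × 3.00 × 10^8 m/s.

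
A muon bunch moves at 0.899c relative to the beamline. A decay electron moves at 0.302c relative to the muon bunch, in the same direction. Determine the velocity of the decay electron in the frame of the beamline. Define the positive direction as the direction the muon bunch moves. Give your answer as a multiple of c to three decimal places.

0.945c

With v = 0.899 and u' = 0.302 (in units of c),
u = (u' + v)/(1 + u'v/c²):
u = (0.302 + 0.899) / (1 + 0.302·0.899) = 1.2010/1.2715 = 0.9446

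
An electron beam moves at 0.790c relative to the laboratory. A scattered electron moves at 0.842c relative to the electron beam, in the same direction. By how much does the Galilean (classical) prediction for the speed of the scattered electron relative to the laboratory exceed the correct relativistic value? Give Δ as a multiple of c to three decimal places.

Δ = 0.652c

Galilean: u_cl = 0.842 + 0.790 = 1.6320.
Relativistic: u_rel = (0.842 + 0.790) / (1 + 0.842·0.790) = 1.6320/1.6652 = 0.9801.
Δ = 1.6320 − 0.9801 = 0.6519.
(The classical prediction exceeds c; the relativistic result does not.)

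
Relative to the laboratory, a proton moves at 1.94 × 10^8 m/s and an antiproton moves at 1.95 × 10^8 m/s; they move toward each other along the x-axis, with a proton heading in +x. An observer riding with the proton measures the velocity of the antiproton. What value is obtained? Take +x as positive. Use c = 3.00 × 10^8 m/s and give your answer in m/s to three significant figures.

β_A = 0.647, β_B = -0.650 (dividing each by c = 3.00 × 10^8 m/s).
Transform to A's frame with the inverse velocity-addition law: u' = (u − v)/(1 − uv/c²), taking u = β_B and v = β_A.
u' = (-0.650 − 0.647) / (1 − (0.647)(-0.650)) = -1.2967/1.4203 = -0.9129.
u' = -0.9129 × 3.00 × 10^8 m/s.

-2.74 × 10^8 m/s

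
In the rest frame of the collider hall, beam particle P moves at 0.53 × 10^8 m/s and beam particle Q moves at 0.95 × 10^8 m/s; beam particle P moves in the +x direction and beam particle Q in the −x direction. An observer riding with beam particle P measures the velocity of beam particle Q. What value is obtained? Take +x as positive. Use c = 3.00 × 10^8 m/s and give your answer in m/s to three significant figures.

-1.40 × 10^8 m/s

β_A = 0.177, β_B = -0.317 (dividing each by c = 3.00 × 10^8 m/s).
Transform to A's frame with the inverse velocity-addition law: u' = (u − v)/(1 − uv/c²), taking u = β_B and v = β_A.
u' = (-0.317 − 0.177) / (1 − (0.177)(-0.317)) = -0.4933/1.0559 = -0.4672.
u' = -0.4672 × 3.00 × 10^8 m/s.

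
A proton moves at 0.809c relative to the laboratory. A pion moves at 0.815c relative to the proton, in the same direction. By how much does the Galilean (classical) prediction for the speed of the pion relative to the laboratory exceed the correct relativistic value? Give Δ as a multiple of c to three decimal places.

Galilean: u_cl = 0.815 + 0.809 = 1.6240.
Relativistic: u_rel = (0.815 + 0.809) / (1 + 0.815·0.809) = 1.6240/1.6593 = 0.9787.
Δ = 1.6240 − 0.9787 = 0.6453.
(The classical prediction exceeds c; the relativistic result does not.)

Δ = 0.645c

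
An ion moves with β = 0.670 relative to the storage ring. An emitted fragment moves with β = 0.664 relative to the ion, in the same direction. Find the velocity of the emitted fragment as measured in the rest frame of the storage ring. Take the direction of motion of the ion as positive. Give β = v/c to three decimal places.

β = 0.923

With v = 0.670 and u' = 0.664 (in units of c),
u = (u' + v)/(1 + u'v/c²):
u = (0.664 + 0.670) / (1 + 0.664·0.670) = 1.3340/1.4449 = 0.9233
(Galilean addition would give +1.334c, exceeding c.)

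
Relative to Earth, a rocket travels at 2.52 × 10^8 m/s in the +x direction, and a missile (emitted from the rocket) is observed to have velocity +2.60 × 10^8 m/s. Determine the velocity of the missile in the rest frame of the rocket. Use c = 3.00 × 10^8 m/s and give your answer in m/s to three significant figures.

+2.94 × 10^7 m/s

v = 0.840c, u = 0.867c.
Invert the composition law: u' = (u − v)/(1 − uv/c²).
u' = (0.867 − 0.840) / (1 − (0.867)(0.840)) = 0.0267/0.2720 = 0.0980.
u' = 0.0980 × 3.00 × 10^8 m/s.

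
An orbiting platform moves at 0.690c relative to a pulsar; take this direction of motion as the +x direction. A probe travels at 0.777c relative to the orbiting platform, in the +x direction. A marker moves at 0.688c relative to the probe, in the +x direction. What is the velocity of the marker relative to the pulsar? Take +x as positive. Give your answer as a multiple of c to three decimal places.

0.992c

Apply u = (u' + v)/(1 + u'v/c²) successively, working outward toward the pulsar.
Start: velocity of the orbiting platform relative to the pulsar = 0.6900c.
Compose with the probe (u' = 0.777 in the orbiting platform frame): u_1 = (0.777 + 0.690) / (1 + 0.777·0.690) = 1.4670/1.5361 = 0.9550.
Compose with the marker (u' = 0.688 in the probe frame): u_2 = (0.688 + 0.955) / (1 + 0.688·0.955) = 1.6430/1.6570 = 0.9915.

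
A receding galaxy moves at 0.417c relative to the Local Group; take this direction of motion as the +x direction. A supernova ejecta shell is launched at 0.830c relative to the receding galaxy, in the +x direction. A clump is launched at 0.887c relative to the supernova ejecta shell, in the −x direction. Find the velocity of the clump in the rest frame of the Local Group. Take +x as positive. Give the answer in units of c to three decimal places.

Apply u = (u' + v)/(1 + u'v/c²) successively, working outward toward the Local Group.
Start: velocity of the receding galaxy relative to the Local Group = 0.4170c.
Compose with the supernova ejecta shell (u' = 0.830 in the receding galaxy frame): u_1 = (0.830 + 0.417) / (1 + 0.830·0.417) = 1.2470/1.3461 = 0.9264.
Compose with the clump (u' = -0.887 in the supernova ejecta shell frame): u_2 = (-0.887 + 0.926) / (1 + (-0.887)·0.926) = 0.0394/0.1783 = 0.2208.

+0.221c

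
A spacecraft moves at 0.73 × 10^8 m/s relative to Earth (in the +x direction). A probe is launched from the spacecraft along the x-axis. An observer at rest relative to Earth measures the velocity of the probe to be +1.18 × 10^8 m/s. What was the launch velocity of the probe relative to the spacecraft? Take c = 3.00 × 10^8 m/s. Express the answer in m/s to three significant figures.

+4.98 × 10^7 m/s

v = 0.243c, u = 0.393c.
Invert the composition law: u' = (u − v)/(1 − uv/c²).
u' = (0.393 − 0.243) / (1 − (0.393)(0.243)) = 0.1500/0.9043 = 0.1659.
u' = 0.1659 × 3.00 × 10^8 m/s.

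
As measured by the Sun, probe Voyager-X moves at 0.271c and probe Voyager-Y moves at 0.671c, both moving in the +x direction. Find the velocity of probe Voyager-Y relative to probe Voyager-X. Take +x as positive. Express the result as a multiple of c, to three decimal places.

β_A = 0.271, β_B = 0.671.
Transform to A's frame with the inverse velocity-addition law: u' = (u − v)/(1 − uv/c²), taking u = β_B and v = β_A.
u' = (0.671 − 0.271) / (1 − (0.271)(0.671)) = 0.4000/0.8182 = 0.4889.

+0.489c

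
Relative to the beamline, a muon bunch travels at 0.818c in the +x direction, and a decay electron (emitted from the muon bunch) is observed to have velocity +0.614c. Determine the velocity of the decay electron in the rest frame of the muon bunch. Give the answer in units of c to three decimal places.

Invert the composition law: u' = (u − v)/(1 − uv/c²).
u' = (0.614 − 0.818) / (1 − (0.614)(0.818)) = -0.2040/0.4977 = -0.4098.

-0.410c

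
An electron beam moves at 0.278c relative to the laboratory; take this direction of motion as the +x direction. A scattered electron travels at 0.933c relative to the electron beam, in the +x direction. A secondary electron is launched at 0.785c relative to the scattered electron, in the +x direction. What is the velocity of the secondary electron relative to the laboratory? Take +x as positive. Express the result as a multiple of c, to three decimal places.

0.995c

Apply u = (u' + v)/(1 + u'v/c²) successively, working outward toward the laboratory.
Start: velocity of the electron beam relative to the laboratory = 0.2780c.
Compose with the scattered electron (u' = 0.933 in the electron beam frame): u_1 = (0.933 + 0.278) / (1 + 0.933·0.278) = 1.2110/1.2594 = 0.9616.
Compose with the secondary electron (u' = 0.785 in the scattered electron frame): u_2 = (0.785 + 0.962) / (1 + 0.785·0.962) = 1.7466/1.7548 = 0.9953.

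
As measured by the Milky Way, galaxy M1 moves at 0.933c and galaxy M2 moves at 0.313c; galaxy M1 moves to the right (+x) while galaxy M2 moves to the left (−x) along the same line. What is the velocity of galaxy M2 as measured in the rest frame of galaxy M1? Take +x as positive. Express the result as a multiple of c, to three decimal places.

β_A = 0.933, β_B = -0.313.
Transform to A's frame with the inverse velocity-addition law: u' = (u − v)/(1 − uv/c²), taking u = β_B and v = β_A.
u' = (-0.313 − 0.933) / (1 − (0.933)(-0.313)) = -1.2460/1.2920 = -0.9644.

-0.964c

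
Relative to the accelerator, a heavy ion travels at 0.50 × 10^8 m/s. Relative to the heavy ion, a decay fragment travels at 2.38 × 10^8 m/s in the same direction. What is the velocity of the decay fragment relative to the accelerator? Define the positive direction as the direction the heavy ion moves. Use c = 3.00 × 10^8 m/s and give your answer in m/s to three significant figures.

2.54 × 10^8 m/s

In units of c (dividing by 3.00 × 10^8 m/s): v = 0.167, u' = 0.793.
u = (u' + v)/(1 + u'v/c²):
u = (0.793 + 0.167) / (1 + 0.793·0.167) = 0.9600/1.1322 = 0.8479
Converting back: u = 0.8479 × 3.00 × 10^8 m/s.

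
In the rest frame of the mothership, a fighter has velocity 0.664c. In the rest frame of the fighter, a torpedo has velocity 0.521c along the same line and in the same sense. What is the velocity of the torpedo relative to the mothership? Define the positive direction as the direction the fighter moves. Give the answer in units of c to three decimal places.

0.880c

With v = 0.664 and u' = 0.521 (in units of c),
u = (u' + v)/(1 + u'v/c²):
u = (0.521 + 0.664) / (1 + 0.521·0.664) = 1.1850/1.3459 = 0.8804
(Galilean addition would give +1.185c, exceeding c.)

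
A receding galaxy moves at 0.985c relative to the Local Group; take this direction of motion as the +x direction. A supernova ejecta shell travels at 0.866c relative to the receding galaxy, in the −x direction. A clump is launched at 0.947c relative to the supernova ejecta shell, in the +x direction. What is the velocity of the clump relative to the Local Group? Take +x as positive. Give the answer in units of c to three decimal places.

+0.994c

Apply u = (u' + v)/(1 + u'v/c²) successively, working outward toward the Local Group.
Start: velocity of the receding galaxy relative to the Local Group = 0.9850c.
Compose with the supernova ejecta shell (u' = -0.866 in the receding galaxy frame): u_1 = (-0.866 + 0.985) / (1 + (-0.866)·0.985) = 0.1190/0.1470 = 0.8096.
Compose with the clump (u' = 0.947 in the supernova ejecta shell frame): u_2 = (0.947 + 0.810) / (1 + 0.947·0.810) = 1.7566/1.7667 = 0.9943.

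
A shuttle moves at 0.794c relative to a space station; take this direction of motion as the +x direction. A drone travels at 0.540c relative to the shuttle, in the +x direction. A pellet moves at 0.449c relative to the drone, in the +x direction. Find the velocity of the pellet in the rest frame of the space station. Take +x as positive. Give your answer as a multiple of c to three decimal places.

0.974c

Apply u = (u' + v)/(1 + u'v/c²) successively, working outward toward the space station.
Start: velocity of the shuttle relative to the space station = 0.7940c.
Compose with the drone (u' = 0.540 in the shuttle frame): u_1 = (0.540 + 0.794) / (1 + 0.540·0.794) = 1.3340/1.4288 = 0.9337.
Compose with the pellet (u' = 0.449 in the drone frame): u_2 = (0.449 + 0.934) / (1 + 0.449·0.934) = 1.3827/1.4192 = 0.9743.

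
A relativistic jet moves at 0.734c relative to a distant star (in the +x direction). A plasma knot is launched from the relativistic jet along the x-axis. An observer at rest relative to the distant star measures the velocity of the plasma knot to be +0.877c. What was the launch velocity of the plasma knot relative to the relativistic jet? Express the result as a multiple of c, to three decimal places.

+0.401c

Invert the composition law: u' = (u − v)/(1 − uv/c²).
u' = (0.877 − 0.734) / (1 − (0.877)(0.734)) = 0.1430/0.3563 = 0.4014.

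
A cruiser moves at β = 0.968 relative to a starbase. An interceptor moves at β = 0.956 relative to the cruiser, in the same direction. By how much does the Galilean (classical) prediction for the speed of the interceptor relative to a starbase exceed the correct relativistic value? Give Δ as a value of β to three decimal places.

Δ = 0.925

Galilean: u_cl = 0.956 + 0.968 = 1.9240.
Relativistic: u_rel = (0.956 + 0.968) / (1 + 0.956·0.968) = 1.9240/1.9254 = 0.9993.
Δ = 1.9240 − 0.9993 = 0.9247.
(The classical prediction exceeds c; the relativistic result does not.)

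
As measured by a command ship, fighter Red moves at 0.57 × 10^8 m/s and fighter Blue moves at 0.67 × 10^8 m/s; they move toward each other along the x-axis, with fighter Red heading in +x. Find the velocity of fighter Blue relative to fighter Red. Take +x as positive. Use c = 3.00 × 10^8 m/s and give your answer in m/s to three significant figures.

β_A = 0.190, β_B = -0.223 (dividing each by c = 3.00 × 10^8 m/s).
Transform to A's frame with the inverse velocity-addition law: u' = (u − v)/(1 − uv/c²), taking u = β_B and v = β_A.
u' = (-0.223 − 0.190) / (1 − (0.190)(-0.223)) = -0.4133/1.0424 = -0.3965.
u' = -0.3965 × 3.00 × 10^8 m/s.

-1.19 × 10^8 m/s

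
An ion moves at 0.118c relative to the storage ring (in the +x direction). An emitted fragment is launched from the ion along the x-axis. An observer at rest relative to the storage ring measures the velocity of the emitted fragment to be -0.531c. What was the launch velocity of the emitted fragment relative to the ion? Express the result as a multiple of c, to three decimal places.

Invert the composition law: u' = (u − v)/(1 − uv/c²).
u' = (-0.531 − 0.118) / (1 − (-0.531)(0.118)) = -0.6490/1.0627 = -0.6107.

-0.611c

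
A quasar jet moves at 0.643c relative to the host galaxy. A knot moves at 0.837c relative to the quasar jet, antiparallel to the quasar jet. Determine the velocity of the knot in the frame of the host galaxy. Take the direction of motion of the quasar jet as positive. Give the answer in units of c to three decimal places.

-0.420c

With v = 0.643 and u' = -0.837 (in units of c),
u = (u' + v)/(1 + u'v/c²):
u = (-0.837 + 0.643) / (1 + (-0.837)·0.643) = -0.1940/0.4618 = -0.4201
(Galilean addition would give -0.194c.)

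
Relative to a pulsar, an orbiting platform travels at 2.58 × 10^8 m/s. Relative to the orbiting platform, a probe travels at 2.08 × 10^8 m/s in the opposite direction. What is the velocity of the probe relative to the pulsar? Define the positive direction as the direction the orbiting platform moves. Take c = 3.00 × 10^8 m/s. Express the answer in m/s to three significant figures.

+1.24 × 10^8 m/s

In units of c (dividing by 3.00 × 10^8 m/s): v = 0.860, u' = -0.693.
u = (u' + v)/(1 + u'v/c²):
u = (-0.693 + 0.860) / (1 + (-0.693)·0.860) = 0.1667/0.4037 = 0.4128
Converting back: u = 0.4128 × 3.00 × 10^8 m/s.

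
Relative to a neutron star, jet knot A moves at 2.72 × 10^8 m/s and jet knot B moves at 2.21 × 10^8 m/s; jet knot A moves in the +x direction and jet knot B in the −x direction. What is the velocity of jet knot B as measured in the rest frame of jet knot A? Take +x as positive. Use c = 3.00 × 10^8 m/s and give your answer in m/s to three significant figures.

-2.96 × 10^8 m/s

β_A = 0.907, β_B = -0.737 (dividing each by c = 3.00 × 10^8 m/s).
Transform to A's frame with the inverse velocity-addition law: u' = (u − v)/(1 − uv/c²), taking u = β_B and v = β_A.
u' = (-0.737 − 0.907) / (1 − (0.907)(-0.737)) = -1.6433/1.6679 = -0.9853.
u' = -0.9853 × 3.00 × 10^8 m/s.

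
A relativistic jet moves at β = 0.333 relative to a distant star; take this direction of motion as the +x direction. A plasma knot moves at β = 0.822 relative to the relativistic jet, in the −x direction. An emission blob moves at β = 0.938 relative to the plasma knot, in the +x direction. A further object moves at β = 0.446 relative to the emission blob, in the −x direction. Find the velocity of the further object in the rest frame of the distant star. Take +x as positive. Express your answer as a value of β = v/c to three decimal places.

β = +0.401

Apply u = (u' + v)/(1 + u'v/c²) successively, working outward toward the distant star.
Start: velocity of the relativistic jet relative to the distant star = 0.3330c.
Compose with the plasma knot (u' = -0.822 in the relativistic jet frame): u_1 = (-0.822 + 0.333) / (1 + (-0.822)·0.333) = -0.4890/0.7263 = -0.6733.
Compose with the emission blob (u' = 0.938 in the plasma knot frame): u_2 = (0.938 + (-0.673)) / (1 + 0.938·(-0.673)) = 0.2647/0.3684 = 0.7184.
Compose with the further object (u' = -0.446 in the emission blob frame): u_3 = (-0.446 + 0.718) / (1 + (-0.446)·0.718) = 0.2724/0.6796 = 0.4009.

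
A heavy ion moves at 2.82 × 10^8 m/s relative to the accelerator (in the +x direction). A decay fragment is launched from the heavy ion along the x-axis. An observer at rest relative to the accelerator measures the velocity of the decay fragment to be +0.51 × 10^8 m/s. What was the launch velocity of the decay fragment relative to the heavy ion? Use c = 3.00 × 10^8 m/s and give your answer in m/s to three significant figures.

v = 0.940c, u = 0.170c.
Invert the composition law: u' = (u − v)/(1 − uv/c²).
u' = (0.170 − 0.940) / (1 − (0.170)(0.940)) = -0.7700/0.8402 = -0.9164.
u' = -0.9164 × 3.00 × 10^8 m/s.

-2.75 × 10^8 m/s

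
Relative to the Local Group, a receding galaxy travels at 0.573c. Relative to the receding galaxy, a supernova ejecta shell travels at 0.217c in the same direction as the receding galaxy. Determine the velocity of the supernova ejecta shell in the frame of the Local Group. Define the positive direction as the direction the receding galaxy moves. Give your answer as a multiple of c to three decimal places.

With v = 0.573 and u' = 0.217 (in units of c),
u = (u' + v)/(1 + u'v/c²):
u = (0.217 + 0.573) / (1 + 0.217·0.573) = 0.7900/1.1243 = 0.7026

0.703c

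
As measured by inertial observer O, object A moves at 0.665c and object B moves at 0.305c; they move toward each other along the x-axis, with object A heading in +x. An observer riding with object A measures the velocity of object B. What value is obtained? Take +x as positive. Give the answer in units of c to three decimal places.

β_A = 0.665, β_B = -0.305.
Transform to A's frame with the inverse velocity-addition law: u' = (u − v)/(1 − uv/c²), taking u = β_B and v = β_A.
u' = (-0.305 − 0.665) / (1 − (0.665)(-0.305)) = -0.9700/1.2028 = -0.8064.

-0.806c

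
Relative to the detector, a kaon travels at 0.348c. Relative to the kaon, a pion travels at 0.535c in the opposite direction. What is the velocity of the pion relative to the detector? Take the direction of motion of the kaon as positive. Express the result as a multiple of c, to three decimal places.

With v = 0.348 and u' = -0.535 (in units of c),
u = (u' + v)/(1 + u'v/c²):
u = (-0.535 + 0.348) / (1 + (-0.535)·0.348) = -0.1870/0.8138 = -0.2298
(Galilean addition would give -0.187c.)

-0.230c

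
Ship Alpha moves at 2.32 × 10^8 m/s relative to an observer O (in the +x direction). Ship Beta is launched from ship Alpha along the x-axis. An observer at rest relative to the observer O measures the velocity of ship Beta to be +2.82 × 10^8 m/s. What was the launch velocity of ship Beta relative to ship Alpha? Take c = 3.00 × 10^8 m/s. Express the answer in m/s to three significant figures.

v = 0.773c, u = 0.940c.
Invert the composition law: u' = (u − v)/(1 − uv/c²).
u' = (0.940 − 0.773) / (1 − (0.940)(0.773)) = 0.1667/0.2731 = 0.6104.
u' = 0.6104 × 3.00 × 10^8 m/s.

+1.83 × 10^8 m/s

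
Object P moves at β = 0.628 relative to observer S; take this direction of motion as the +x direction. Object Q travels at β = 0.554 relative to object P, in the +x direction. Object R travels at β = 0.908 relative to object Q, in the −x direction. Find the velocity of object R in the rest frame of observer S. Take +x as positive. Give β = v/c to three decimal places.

β = -0.153

Apply u = (u' + v)/(1 + u'v/c²) successively, working outward toward observer S.
Start: velocity of object P relative to observer S = 0.6280c.
Compose with object Q (u' = 0.554 in object P frame): u_1 = (0.554 + 0.628) / (1 + 0.554·0.628) = 1.1820/1.3479 = 0.8769.
Compose with object R (u' = -0.908 in object Q frame): u_2 = (-0.908 + 0.877) / (1 + (-0.908)·0.877) = -0.0311/0.2038 = -0.1526.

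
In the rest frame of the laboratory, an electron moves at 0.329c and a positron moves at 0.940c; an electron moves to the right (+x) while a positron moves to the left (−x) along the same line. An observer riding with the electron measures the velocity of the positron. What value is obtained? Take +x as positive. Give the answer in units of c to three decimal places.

β_A = 0.329, β_B = -0.940.
Transform to A's frame with the inverse velocity-addition law: u' = (u − v)/(1 − uv/c²), taking u = β_B and v = β_A.
u' = (-0.940 − 0.329) / (1 − (0.329)(-0.940)) = -1.2690/1.3093 = -0.9692.

-0.969c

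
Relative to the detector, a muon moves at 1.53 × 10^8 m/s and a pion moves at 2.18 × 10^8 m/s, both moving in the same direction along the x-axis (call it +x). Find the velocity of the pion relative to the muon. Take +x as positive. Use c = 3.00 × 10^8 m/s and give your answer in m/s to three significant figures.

+1.03 × 10^8 m/s

β_A = 0.510, β_B = 0.727 (dividing each by c = 3.00 × 10^8 m/s).
Transform to A's frame with the inverse velocity-addition law: u' = (u − v)/(1 − uv/c²), taking u = β_B and v = β_A.
u' = (0.727 − 0.510) / (1 − (0.510)(0.727)) = 0.2167/0.6294 = 0.3442.
u' = 0.3442 × 3.00 × 10^8 m/s.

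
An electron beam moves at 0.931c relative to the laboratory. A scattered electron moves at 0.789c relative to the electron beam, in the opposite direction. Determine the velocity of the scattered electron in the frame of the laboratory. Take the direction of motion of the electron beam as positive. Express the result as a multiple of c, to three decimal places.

+0.535c

With v = 0.931 and u' = -0.789 (in units of c),
u = (u' + v)/(1 + u'v/c²):
u = (-0.789 + 0.931) / (1 + (-0.789)·0.931) = 0.1420/0.2654 = 0.5350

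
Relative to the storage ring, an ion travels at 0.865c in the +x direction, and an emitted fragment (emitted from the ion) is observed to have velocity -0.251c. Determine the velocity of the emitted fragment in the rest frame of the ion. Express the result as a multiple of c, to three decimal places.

Invert the composition law: u' = (u − v)/(1 − uv/c²).
u' = (-0.251 − 0.865) / (1 − (-0.251)(0.865)) = -1.1160/1.2171 = -0.9169.

-0.917c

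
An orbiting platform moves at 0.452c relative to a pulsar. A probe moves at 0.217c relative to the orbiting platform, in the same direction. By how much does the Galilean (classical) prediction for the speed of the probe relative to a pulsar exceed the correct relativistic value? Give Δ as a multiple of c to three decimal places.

Galilean: u_cl = 0.217 + 0.452 = 0.6690.
Relativistic: u_rel = (0.217 + 0.452) / (1 + 0.217·0.452) = 0.6690/1.0981 = 0.6092.
Δ = 0.6690 − 0.6092 = 0.0598.

Δ = 0.060c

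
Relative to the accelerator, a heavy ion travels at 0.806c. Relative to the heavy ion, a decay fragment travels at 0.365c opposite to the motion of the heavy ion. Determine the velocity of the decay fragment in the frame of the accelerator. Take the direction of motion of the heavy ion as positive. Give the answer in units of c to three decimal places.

+0.625c

With v = 0.806 and u' = -0.365 (in units of c),
u = (u' + v)/(1 + u'v/c²):
u = (-0.365 + 0.806) / (1 + (-0.365)·0.806) = 0.4410/0.7058 = 0.6248
(Galilean addition would give +0.441c.)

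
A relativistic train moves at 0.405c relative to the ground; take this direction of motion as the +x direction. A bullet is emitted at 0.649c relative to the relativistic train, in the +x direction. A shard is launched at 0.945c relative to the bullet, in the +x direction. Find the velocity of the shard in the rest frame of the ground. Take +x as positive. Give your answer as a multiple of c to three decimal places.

Apply u = (u' + v)/(1 + u'v/c²) successively, working outward toward the ground.
Start: velocity of the relativistic train relative to the ground = 0.4050c.
Compose with the bullet (u' = 0.649 in the relativistic train frame): u_1 = (0.649 + 0.405) / (1 + 0.649·0.405) = 1.0540/1.2628 = 0.8346.
Compose with the shard (u' = 0.945 in the bullet frame): u_2 = (0.945 + 0.835) / (1 + 0.945·0.835) = 1.7796/1.7887 = 0.9949.

0.995c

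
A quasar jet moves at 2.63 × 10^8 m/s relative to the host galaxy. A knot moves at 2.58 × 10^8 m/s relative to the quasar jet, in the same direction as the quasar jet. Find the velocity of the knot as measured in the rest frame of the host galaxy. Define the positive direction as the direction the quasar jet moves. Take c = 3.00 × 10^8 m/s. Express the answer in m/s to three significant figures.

2.97 × 10^8 m/s

In units of c (dividing by 3.00 × 10^8 m/s): v = 0.877, u' = 0.860.
u = (u' + v)/(1 + u'v/c²):
u = (0.860 + 0.877) / (1 + 0.860·0.877) = 1.7367/1.7539 = 0.9902
Converting back: u = 0.9902 × 3.00 × 10^8 m/s.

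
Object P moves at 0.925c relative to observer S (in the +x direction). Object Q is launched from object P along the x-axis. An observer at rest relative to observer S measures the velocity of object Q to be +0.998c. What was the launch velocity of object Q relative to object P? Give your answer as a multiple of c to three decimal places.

Invert the composition law: u' = (u − v)/(1 − uv/c²).
u' = (0.998 − 0.925) / (1 − (0.998)(0.925)) = 0.0730/0.0769 = 0.9499.

+0.950c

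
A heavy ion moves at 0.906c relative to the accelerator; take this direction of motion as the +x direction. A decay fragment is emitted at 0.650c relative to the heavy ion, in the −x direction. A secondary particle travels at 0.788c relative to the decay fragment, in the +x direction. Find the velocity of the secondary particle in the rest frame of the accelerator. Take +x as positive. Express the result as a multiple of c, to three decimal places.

+0.946c

Apply u = (u' + v)/(1 + u'v/c²) successively, working outward toward the accelerator.
Start: velocity of the heavy ion relative to the accelerator = 0.9060c.
Compose with the decay fragment (u' = -0.650 in the heavy ion frame): u_1 = (-0.650 + 0.906) / (1 + (-0.650)·0.906) = 0.2560/0.4111 = 0.6227.
Compose with the secondary particle (u' = 0.788 in the decay fragment frame): u_2 = (0.788 + 0.623) / (1 + 0.788·0.623) = 1.4107/1.4907 = 0.9463.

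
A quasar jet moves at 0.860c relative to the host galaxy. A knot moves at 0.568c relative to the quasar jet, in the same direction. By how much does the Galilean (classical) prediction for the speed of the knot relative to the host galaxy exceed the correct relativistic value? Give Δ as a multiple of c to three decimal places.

Δ = 0.469c

Galilean: u_cl = 0.568 + 0.860 = 1.4280.
Relativistic: u_rel = (0.568 + 0.860) / (1 + 0.568·0.860) = 1.4280/1.4885 = 0.9594.
Δ = 1.4280 − 0.9594 = 0.4686.
(The classical prediction exceeds c; the relativistic result does not.)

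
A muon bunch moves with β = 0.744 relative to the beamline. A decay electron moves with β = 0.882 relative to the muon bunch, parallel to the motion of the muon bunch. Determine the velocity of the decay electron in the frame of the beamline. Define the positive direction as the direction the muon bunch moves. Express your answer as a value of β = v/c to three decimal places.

With v = 0.744 and u' = 0.882 (in units of c),
u = (u' + v)/(1 + u'v/c²):
u = (0.882 + 0.744) / (1 + 0.882·0.744) = 1.6260/1.6562 = 0.9818
(Galilean addition would give +1.626c, exceeding c.)

β = 0.982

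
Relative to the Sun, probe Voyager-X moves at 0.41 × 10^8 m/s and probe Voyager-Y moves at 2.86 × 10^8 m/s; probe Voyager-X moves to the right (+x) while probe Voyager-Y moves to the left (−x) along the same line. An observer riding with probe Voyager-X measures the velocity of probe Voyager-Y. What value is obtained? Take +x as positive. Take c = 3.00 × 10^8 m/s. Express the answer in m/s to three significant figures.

β_A = 0.137, β_B = -0.953 (dividing each by c = 3.00 × 10^8 m/s).
Transform to A's frame with the inverse velocity-addition law: u' = (u − v)/(1 − uv/c²), taking u = β_B and v = β_A.
u' = (-0.953 − 0.137) / (1 − (0.137)(-0.953)) = -1.0900/1.1303 = -0.9644.
u' = -0.9644 × 3.00 × 10^8 m/s.

-2.89 × 10^8 m/s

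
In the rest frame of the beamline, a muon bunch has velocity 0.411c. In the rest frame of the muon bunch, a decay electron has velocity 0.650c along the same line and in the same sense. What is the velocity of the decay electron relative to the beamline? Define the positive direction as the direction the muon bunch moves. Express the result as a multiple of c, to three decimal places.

0.837c

With v = 0.411 and u' = 0.650 (in units of c),
u = (u' + v)/(1 + u'v/c²):
u = (0.650 + 0.411) / (1 + 0.650·0.411) = 1.0610/1.2671 = 0.8373
(Galilean addition would give +1.061c, exceeding c.)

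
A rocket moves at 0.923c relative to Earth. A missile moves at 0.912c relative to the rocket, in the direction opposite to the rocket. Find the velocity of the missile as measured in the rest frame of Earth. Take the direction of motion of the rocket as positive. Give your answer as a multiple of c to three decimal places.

+0.070c

With v = 0.923 and u' = -0.912 (in units of c),
u = (u' + v)/(1 + u'v/c²):
u = (-0.912 + 0.923) / (1 + (-0.912)·0.923) = 0.0110/0.1582 = 0.0695
(Galilean addition would give +0.011c.)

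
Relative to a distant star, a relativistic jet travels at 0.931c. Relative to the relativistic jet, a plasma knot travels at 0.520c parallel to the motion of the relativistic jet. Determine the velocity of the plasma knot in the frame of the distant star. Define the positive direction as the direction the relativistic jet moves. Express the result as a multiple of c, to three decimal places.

0.978c

With v = 0.931 and u' = 0.520 (in units of c),
u = (u' + v)/(1 + u'v/c²):
u = (0.520 + 0.931) / (1 + 0.520·0.931) = 1.4510/1.4841 = 0.9777
(Galilean addition would give +1.451c, exceeding c.)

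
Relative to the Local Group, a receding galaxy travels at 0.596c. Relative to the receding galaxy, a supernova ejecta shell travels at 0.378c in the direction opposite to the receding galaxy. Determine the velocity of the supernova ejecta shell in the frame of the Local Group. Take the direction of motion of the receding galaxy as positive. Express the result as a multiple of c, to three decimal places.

With v = 0.596 and u' = -0.378 (in units of c),
u = (u' + v)/(1 + u'v/c²):
u = (-0.378 + 0.596) / (1 + (-0.378)·0.596) = 0.2180/0.7747 = 0.2814

+0.281c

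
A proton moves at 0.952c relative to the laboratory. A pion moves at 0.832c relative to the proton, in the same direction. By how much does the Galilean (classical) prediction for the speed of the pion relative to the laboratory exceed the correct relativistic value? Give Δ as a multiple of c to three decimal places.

Δ = 0.788c

Galilean: u_cl = 0.832 + 0.952 = 1.7840.
Relativistic: u_rel = (0.832 + 0.952) / (1 + 0.832·0.952) = 1.7840/1.7921 = 0.9955.
Δ = 1.7840 − 0.9955 = 0.7885.
(The classical prediction exceeds c; the relativistic result does not.)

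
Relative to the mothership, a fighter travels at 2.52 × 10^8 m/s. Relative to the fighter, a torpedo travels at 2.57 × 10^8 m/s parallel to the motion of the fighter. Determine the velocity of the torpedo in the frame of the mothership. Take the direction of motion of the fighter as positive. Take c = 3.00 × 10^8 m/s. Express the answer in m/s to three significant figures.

In units of c (dividing by 3.00 × 10^8 m/s): v = 0.840, u' = 0.857.
u = (u' + v)/(1 + u'v/c²):
u = (0.857 + 0.840) / (1 + 0.857·0.840) = 1.6967/1.7196 = 0.9867
(Galilean addition would give +1.697c, exceeding c.)
Converting back: u = 0.9867 × 3.00 × 10^8 m/s.

2.96 × 10^8 m/s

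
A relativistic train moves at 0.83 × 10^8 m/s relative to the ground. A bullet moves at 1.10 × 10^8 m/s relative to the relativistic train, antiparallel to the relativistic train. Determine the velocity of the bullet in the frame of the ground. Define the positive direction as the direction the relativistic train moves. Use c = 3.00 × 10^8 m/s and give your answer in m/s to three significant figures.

-3.00 × 10^7 m/s

In units of c (dividing by 3.00 × 10^8 m/s): v = 0.277, u' = -0.367.
u = (u' + v)/(1 + u'v/c²):
u = (-0.367 + 0.277) / (1 + (-0.367)·0.277) = -0.0900/0.8986 = -0.1002
(Galilean addition would give -0.090c.)
Converting back: u = -0.1002 × 3.00 × 10^8 m/s.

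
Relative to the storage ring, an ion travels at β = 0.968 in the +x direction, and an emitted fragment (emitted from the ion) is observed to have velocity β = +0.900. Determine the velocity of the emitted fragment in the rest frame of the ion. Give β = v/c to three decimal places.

Invert the composition law: u' = (u − v)/(1 − uv/c²).
u' = (0.900 − 0.968) / (1 − (0.900)(0.968)) = -0.0680/0.1288 = -0.5280.

β = -0.528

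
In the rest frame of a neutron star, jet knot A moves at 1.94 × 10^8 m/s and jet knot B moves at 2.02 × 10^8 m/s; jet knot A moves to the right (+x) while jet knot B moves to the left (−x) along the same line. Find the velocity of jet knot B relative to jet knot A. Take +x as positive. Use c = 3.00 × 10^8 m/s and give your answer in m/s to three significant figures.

-2.76 × 10^8 m/s

β_A = 0.647, β_B = -0.673 (dividing each by c = 3.00 × 10^8 m/s).
Transform to A's frame with the inverse velocity-addition law: u' = (u − v)/(1 − uv/c²), taking u = β_B and v = β_A.
u' = (-0.673 − 0.647) / (1 − (0.647)(-0.673)) = -1.3200/1.4354 = -0.9196.
u' = -0.9196 × 3.00 × 10^8 m/s.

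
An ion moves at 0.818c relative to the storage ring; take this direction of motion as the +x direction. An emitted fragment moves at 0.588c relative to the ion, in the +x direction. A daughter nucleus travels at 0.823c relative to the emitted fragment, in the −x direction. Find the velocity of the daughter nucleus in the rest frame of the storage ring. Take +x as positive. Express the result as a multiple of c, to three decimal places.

Apply u = (u' + v)/(1 + u'v/c²) successively, working outward toward the storage ring.
Start: velocity of the ion relative to the storage ring = 0.8180c.
Compose with the emitted fragment (u' = 0.588 in the ion frame): u_1 = (0.588 + 0.818) / (1 + 0.588·0.818) = 1.4060/1.4810 = 0.9494.
Compose with the daughter nucleus (u' = -0.823 in the emitted fragment frame): u_2 = (-0.823 + 0.949) / (1 + (-0.823)·0.949) = 0.1264/0.2187 = 0.5779.

+0.578c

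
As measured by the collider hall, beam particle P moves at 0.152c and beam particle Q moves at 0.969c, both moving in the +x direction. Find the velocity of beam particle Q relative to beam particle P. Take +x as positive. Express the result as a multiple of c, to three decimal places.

+0.958c

β_A = 0.152, β_B = 0.969.
Transform to A's frame with the inverse velocity-addition law: u' = (u − v)/(1 − uv/c²), taking u = β_B and v = β_A.
u' = (0.969 − 0.152) / (1 − (0.152)(0.969)) = 0.8170/0.8527 = 0.9581.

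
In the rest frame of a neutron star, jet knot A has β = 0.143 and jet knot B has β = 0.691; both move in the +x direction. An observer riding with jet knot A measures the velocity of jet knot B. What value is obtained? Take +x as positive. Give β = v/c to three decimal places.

β_A = 0.143, β_B = 0.691.
Transform to A's frame with the inverse velocity-addition law: u' = (u − v)/(1 − uv/c²), taking u = β_B and v = β_A.
u' = (0.691 − 0.143) / (1 − (0.143)(0.691)) = 0.5480/0.9012 = 0.6081.

β = +0.608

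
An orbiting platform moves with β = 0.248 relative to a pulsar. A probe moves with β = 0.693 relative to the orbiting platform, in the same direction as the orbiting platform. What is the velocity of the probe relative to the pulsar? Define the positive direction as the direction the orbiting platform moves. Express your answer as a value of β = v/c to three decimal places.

With v = 0.248 and u' = 0.693 (in units of c),
u = (u' + v)/(1 + u'v/c²):
u = (0.693 + 0.248) / (1 + 0.693·0.248) = 0.9410/1.1719 = 0.8030

β = 0.803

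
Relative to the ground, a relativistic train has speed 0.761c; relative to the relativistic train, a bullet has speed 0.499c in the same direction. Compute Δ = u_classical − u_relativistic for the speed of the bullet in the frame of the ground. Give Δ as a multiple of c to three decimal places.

Galilean: u_cl = 0.499 + 0.761 = 1.2600.
Relativistic: u_rel = (0.499 + 0.761) / (1 + 0.499·0.761) = 1.2600/1.3797 = 0.9132.
Δ = 1.2600 − 0.9132 = 0.3468.
(The classical prediction exceeds c; the relativistic result does not.)

Δ = 0.347c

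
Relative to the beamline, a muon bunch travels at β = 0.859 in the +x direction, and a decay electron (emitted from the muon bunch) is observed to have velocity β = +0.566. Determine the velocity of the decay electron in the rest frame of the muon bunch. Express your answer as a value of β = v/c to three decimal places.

Invert the composition law: u' = (u − v)/(1 − uv/c²).
u' = (0.566 − 0.859) / (1 − (0.566)(0.859)) = -0.2930/0.5138 = -0.5703.

β = -0.570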